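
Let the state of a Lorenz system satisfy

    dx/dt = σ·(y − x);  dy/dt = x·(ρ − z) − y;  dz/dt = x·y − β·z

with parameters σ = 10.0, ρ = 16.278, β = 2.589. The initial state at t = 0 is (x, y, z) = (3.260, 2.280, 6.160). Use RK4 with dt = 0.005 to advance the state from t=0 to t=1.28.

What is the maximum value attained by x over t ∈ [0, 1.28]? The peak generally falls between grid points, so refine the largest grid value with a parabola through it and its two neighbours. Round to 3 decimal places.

t=0.000: state=(3.260, 2.280, 6.160)
step 1 (dt=0.005): k1=(-9.800, 30.705, -8.515), k2=(-8.787, 30.449, -8.268), k3=(-8.819, 30.473, -8.266), k4=(-7.835, 30.239, -8.019); state += dt/6·(k1+2k2+2k3+k4)
t=0.005: state=(3.216, 2.432, 6.119)
t=0.010: state=(3.181, 2.583, 6.080)
t=0.015: state=(3.156, 2.731, 6.043)
continuing one RK4 step at a time; state shown every 10 steps (Δt=0.05):
t=0.050: state=(3.191, 3.755, 5.862)
t=0.100: state=(3.738, 5.315, 5.883)
t=0.150: state=(4.738, 7.144, 6.406)
t=0.200: state=(6.125, 9.238, 7.722)
t=0.250: state=(7.798, 11.290, 10.167)
t=0.300: state=(9.483, 12.552, 13.841)
t=0.350: state=(10.656, 12.060, 18.099)
t=0.400: state=(10.728, 9.549, 21.432)
t=0.450: state=(9.538, 6.131, 22.586)
t=0.500: state=(7.561, 3.316, 21.713)
t=0.550: state=(5.509, 1.703, 19.819)
t=0.600: state=(3.848, 1.047, 17.700)
t=0.650: state=(2.708, 0.925, 15.695)
t=0.700: state=(2.027, 1.046, 13.896)
t=0.750: state=(1.688, 1.279, 12.308)
t=0.800: state=(1.590, 1.587, 10.922)
t=0.850: state=(1.670, 1.981, 9.731)
t=0.900: state=(1.897, 2.496, 8.735)
t=0.950: state=(2.272, 3.180, 7.951)
t=1.000: state=(2.815, 4.089, 7.418)
t=1.050: state=(3.560, 5.282, 7.217)
t=1.100: state=(4.549, 6.789, 7.489)
t=1.150: state=(5.802, 8.560, 8.449)
t=1.200: state=(7.274, 10.348, 10.345)
t=1.250: state=(8.781, 11.605, 13.276)
t=1.280: state=(9.549, 11.787, 15.397)
largest grid value and its neighbours: x(0.375)=10.85525, x(0.380)=10.85671, x(0.385)=10.84478
parabola through these three points peaks at t≈0.378 with x≈10.85773

max x = 10.858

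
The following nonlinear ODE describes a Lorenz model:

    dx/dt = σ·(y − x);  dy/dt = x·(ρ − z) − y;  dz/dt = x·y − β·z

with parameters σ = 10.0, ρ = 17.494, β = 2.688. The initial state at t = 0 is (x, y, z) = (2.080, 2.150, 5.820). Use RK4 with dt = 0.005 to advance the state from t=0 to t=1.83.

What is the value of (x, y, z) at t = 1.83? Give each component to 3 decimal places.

t=0.000: state=(2.080, 2.150, 5.820)
step 1 (dt=0.005): k1=(0.700, 22.132, -11.172), k2=(1.236, 22.155, -10.978), k3=(1.223, 22.170, -10.976), k4=(1.747, 22.207, -10.780); state += dt/6·(k1+2k2+2k3+k4)
t=0.005: state=(2.086, 2.261, 5.765)
t=0.010: state=(2.097, 2.372, 5.712)
t=0.015: state=(2.114, 2.484, 5.661)
continuing one RK4 step at a time; state shown every 20 steps (Δt=0.1):
t=0.100: state=(3.021, 4.738, 5.196)
t=0.200: state=(5.559, 8.970, 6.551)
t=0.300: state=(9.617, 13.838, 12.945)
t=0.400: state=(11.988, 11.385, 23.223)
t=0.500: state=(8.391, 3.032, 24.262)
t=0.600: state=(3.681, 0.183, 19.193)
t=0.700: state=(1.444, 0.241, 14.695)
t=0.800: state=(0.836, 0.663, 11.271)
t=0.900: state=(0.915, 1.208, 8.683)
t=1.000: state=(1.419, 2.161, 6.806)
t=1.100: state=(2.506, 4.019, 5.727)
t=1.200: state=(4.645, 7.513, 6.180)
t=1.300: state=(8.280, 12.479, 10.547)
t=1.400: state=(11.679, 13.145, 20.362)
t=1.500: state=(9.878, 5.327, 24.882)
t=1.600: state=(4.989, 0.754, 20.717)
t=1.700: state=(2.068, 0.348, 15.951)
t=1.800: state=(1.130, 0.781, 12.260)
t=1.830: state=(1.061, 0.941, 11.337)

(x, y, z) = (1.061, 0.941, 11.337)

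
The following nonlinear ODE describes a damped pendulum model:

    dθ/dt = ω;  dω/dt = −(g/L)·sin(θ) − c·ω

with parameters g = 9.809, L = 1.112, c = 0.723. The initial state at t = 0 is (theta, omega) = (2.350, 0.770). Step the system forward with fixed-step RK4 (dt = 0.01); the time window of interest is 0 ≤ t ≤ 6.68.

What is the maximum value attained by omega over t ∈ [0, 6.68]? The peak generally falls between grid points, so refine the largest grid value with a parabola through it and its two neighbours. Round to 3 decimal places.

max omega = 2.969

t=0.000: state=(2.350, 0.770)
step 1 (dt=0.01): k1=(0.770, -6.833), k2=(0.736, -6.784), k3=(0.736, -6.785), k4=(0.702, -6.738); state += dt/6·(k1+2k2+2k3+k4)
t=0.010: state=(2.357, 0.702)
t=0.020: state=(2.364, 0.635)
t=0.030: state=(2.370, 0.569)
continuing one RK4 step at a time; state shown every 25 steps (Δt=0.25):
t=0.250: state=(2.347, -0.750)
t=0.500: state=(1.975, -2.263)
t=0.750: state=(1.205, -3.854)
t=1.000: state=(0.133, -4.402)
t=1.250: state=(-0.819, -2.938)
t=1.500: state=(-1.271, -0.670)
t=1.750: state=(-1.175, 1.363)
t=2.000: state=(-0.643, 2.735)
t=2.250: state=(0.082, 2.811)
t=2.500: state=(0.649, 1.570)
t=2.750: state=(0.832, -0.105)
t=3.000: state=(0.624, -1.465)
t=3.250: state=(0.169, -2.003)
t=3.500: state=(-0.290, -1.516)
t=3.750: state=(-0.537, -0.407)
t=4.000: state=(-0.495, 0.694)
t=4.250: state=(-0.231, 1.310)
t=4.500: state=(0.099, 1.211)
t=4.750: state=(0.327, 0.551)
t=5.000: state=(0.362, -0.255)
t=5.250: state=(0.221, -0.811)
t=5.500: state=(-0.003, -0.893)
t=5.750: state=(-0.188, -0.532)
t=6.000: state=(-0.253, 0.021)
t=6.250: state=(-0.186, 0.473)
t=6.500: state=(-0.041, 0.626)
t=6.680: state=(0.065, 0.528)
largest grid value and its neighbours: omega(2.130)=2.96834, omega(2.140)=2.96897, omega(2.150)=2.96706
parabola through these three points peaks at t≈2.137 with omega≈2.96905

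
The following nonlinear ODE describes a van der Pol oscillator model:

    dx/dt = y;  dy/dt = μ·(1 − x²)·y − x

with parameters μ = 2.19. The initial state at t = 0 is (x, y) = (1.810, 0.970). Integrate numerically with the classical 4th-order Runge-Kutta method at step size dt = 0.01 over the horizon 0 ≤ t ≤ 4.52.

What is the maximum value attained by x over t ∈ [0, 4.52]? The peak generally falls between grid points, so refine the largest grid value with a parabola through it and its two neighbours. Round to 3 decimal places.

max x = 1.905

t=0.000: state=(1.810, 0.970)
step 1 (dt=0.01): k1=(0.970, -6.645), k2=(0.937, -6.520), k3=(0.937, -6.522), k4=(0.905, -6.397); state += dt/6·(k1+2k2+2k3+k4)
t=0.010: state=(1.819, 0.905)
t=0.020: state=(1.828, 0.842)
t=0.030: state=(1.836, 0.782)
continuing one RK4 step at a time; state shown every 20 steps (Δt=0.2):
t=0.200: state=(1.903, 0.099)
t=0.400: state=(1.888, -0.195)
t=0.600: state=(1.837, -0.295)
t=0.800: state=(1.773, -0.340)
t=1.000: state=(1.702, -0.372)
t=1.200: state=(1.624, -0.405)
t=1.400: state=(1.540, -0.443)
t=1.600: state=(1.447, -0.491)
t=1.800: state=(1.342, -0.554)
t=2.000: state=(1.223, -0.642)
t=2.200: state=(1.083, -0.771)
t=2.400: state=(0.910, -0.973)
t=2.600: state=(0.685, -1.311)
t=2.800: state=(0.368, -1.914)
t=3.000: state=(-0.111, -2.955)
t=3.200: state=(-0.822, -4.018)
t=3.400: state=(-1.570, -2.994)
t=3.600: state=(-1.946, -0.906)
t=3.800: state=(-2.021, -0.023)
t=4.000: state=(-1.996, 0.217)
t=4.200: state=(-1.945, 0.286)
t=4.400: state=(-1.885, 0.316)
t=4.520: state=(-1.846, 0.329)
largest grid value and its neighbours: x(0.240)=1.90488, x(0.250)=1.90489, x(0.260)=1.90471
parabola through these three points peaks at t≈0.245 with x≈1.90491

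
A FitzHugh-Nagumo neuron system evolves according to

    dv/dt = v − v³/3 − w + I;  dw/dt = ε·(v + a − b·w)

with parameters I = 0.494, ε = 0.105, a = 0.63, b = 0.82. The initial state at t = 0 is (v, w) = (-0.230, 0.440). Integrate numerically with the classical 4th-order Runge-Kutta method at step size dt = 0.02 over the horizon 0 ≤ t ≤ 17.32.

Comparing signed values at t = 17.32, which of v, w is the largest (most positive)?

largest component: v

t=0.000: state=(-0.230, 0.440)
step 1 (dt=0.02): k1=(-0.172, 0.004), k2=(-0.174, 0.004), k3=(-0.174, 0.004), k4=(-0.175, 0.004); state += dt/6·(k1+2k2+2k3+k4)
t=0.020: state=(-0.233, 0.440)
t=0.040: state=(-0.237, 0.440)
t=0.060: state=(-0.241, 0.440)
continuing one RK4 step at a time; state shown every 50 steps (Δt=1):
t=1.000: state=(-0.507, 0.432)
t=2.000: state=(-1.017, 0.384)
t=3.000: state=(-1.439, 0.289)
t=4.000: state=(-1.540, 0.177)
t=5.000: state=(-1.507, 0.072)
t=6.000: state=(-1.442, -0.019)
t=7.000: state=(-1.369, -0.096)
t=8.000: state=(-1.291, -0.158)
t=9.000: state=(-1.211, -0.208)
t=10.000: state=(-1.126, -0.245)
t=11.000: state=(-1.033, -0.270)
t=12.000: state=(-0.927, -0.283)
t=13.000: state=(-0.797, -0.283)
t=14.000: state=(-0.617, -0.268)
t=15.000: state=(-0.311, -0.230)
t=16.000: state=(0.353, -0.150)
t=17.000: state=(1.478, 0.019)
t=17.320: state=(1.693, 0.092)
compare at T: v=1.693, w=0.092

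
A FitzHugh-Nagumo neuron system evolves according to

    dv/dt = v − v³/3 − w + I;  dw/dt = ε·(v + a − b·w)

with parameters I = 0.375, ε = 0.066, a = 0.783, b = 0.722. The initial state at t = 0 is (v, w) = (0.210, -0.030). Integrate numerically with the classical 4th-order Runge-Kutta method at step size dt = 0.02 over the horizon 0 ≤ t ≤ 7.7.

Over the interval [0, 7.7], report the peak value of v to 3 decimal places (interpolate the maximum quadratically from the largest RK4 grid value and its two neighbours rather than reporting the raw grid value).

t=0.000: state=(0.210, -0.030)
step 1 (dt=0.02): k1=(0.612, 0.067), k2=(0.617, 0.067), k3=(0.617, 0.067), k4=(0.622, 0.068); state += dt/6·(k1+2k2+2k3+k4)
t=0.020: state=(0.222, -0.029)
t=0.040: state=(0.235, -0.027)
t=0.060: state=(0.248, -0.026)
continuing one RK4 step at a time; state shown every 25 steps (Δt=0.5):
t=0.500: state=(0.584, 0.009)
t=1.000: state=(1.065, 0.061)
t=1.500: state=(1.484, 0.127)
t=2.000: state=(1.698, 0.202)
t=2.500: state=(1.760, 0.280)
t=3.000: state=(1.758, 0.356)
t=3.500: state=(1.734, 0.430)
t=4.000: state=(1.702, 0.501)
t=4.500: state=(1.667, 0.570)
t=5.000: state=(1.630, 0.636)
t=5.500: state=(1.592, 0.699)
t=6.000: state=(1.553, 0.759)
t=6.500: state=(1.512, 0.817)
t=7.000: state=(1.470, 0.872)
t=7.500: state=(1.426, 0.924)
t=7.700: state=(1.408, 0.944)
largest grid value and its neighbours: v(2.680)=1.76325, v(2.700)=1.76329, v(2.720)=1.76327
parabola through these three points peaks at t≈2.704 with v≈1.76329

max v = 1.763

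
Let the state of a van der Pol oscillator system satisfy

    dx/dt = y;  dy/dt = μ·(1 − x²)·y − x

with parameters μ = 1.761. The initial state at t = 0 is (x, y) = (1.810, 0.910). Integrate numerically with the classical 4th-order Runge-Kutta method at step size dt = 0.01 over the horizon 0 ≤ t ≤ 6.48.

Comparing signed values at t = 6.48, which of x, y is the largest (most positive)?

t=0.000: state=(1.810, 0.910)
step 1 (dt=0.01): k1=(0.910, -5.457), k2=(0.883, -5.378), k3=(0.883, -5.379), k4=(0.856, -5.299); state += dt/6·(k1+2k2+2k3+k4)
t=0.010: state=(1.819, 0.856)
t=0.020: state=(1.827, 0.804)
t=0.030: state=(1.835, 0.753)
continuing one RK4 step at a time; state shown every 25 steps (Δt=0.25):
t=0.250: state=(1.908, 0.018)
t=0.500: state=(1.868, -0.278)
t=0.750: state=(1.784, -0.386)
t=1.000: state=(1.679, -0.450)
t=1.250: state=(1.559, -0.512)
t=1.500: state=(1.421, -0.590)
t=1.750: state=(1.261, -0.700)
t=2.000: state=(1.067, -0.869)
t=2.250: state=(0.817, -1.153)
t=2.500: state=(0.471, -1.668)
t=2.750: state=(-0.051, -2.583)
t=3.000: state=(-0.830, -3.514)
t=3.250: state=(-1.625, -2.417)
t=3.500: state=(-1.976, -0.565)
t=3.750: state=(-2.013, 0.128)
t=4.000: state=(-1.953, 0.315)
t=4.250: state=(-1.864, 0.382)
t=4.500: state=(-1.763, 0.427)
t=4.750: state=(-1.651, 0.475)
t=5.000: state=(-1.525, 0.535)
t=5.250: state=(-1.381, 0.617)
t=5.500: state=(-1.213, 0.739)
t=5.750: state=(-1.006, 0.932)
t=6.000: state=(-0.736, 1.264)
t=6.250: state=(-0.352, 1.871)
t=6.480: state=(0.179, 2.800)
compare at T: x=0.179, y=2.800

largest component: y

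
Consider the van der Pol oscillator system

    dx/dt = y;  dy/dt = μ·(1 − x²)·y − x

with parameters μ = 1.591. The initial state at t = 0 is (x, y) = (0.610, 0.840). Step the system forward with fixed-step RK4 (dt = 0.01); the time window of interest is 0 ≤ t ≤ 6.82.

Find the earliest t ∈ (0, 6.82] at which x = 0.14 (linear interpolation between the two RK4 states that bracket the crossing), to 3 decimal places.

t=0.000: state=(0.610, 0.840)
step 1 (dt=0.01): k1=(0.840, 0.229), k2=(0.841, 0.219), k3=(0.841, 0.219), k4=(0.842, 0.209); state += dt/6·(k1+2k2+2k3+k4)
t=0.010: state=(0.618, 0.842)
t=0.020: state=(0.627, 0.844)
t=0.030: state=(0.635, 0.846)
continuing one RK4 step at a time; state shown every 25 steps (Δt=0.25):
t=0.250: state=(0.821, 0.824)
t=0.500: state=(1.008, 0.642)
t=0.750: state=(1.132, 0.344)
t=1.000: state=(1.178, 0.029)
t=1.250: state=(1.150, -0.248)
t=1.500: state=(1.057, -0.493)
t=1.750: state=(0.903, -0.748)
t=2.000: state=(0.677, -1.081)
t=2.250: state=(0.348, -1.594)
t=2.360: state=(0.156, -1.907)
next step: t=2.370: state=(0.136, -1.938) — x has crossed 0.14
linear interpolation between t=2.360 (0.15560) and t=2.370 (0.13638) → t≈2.368

t = 2.368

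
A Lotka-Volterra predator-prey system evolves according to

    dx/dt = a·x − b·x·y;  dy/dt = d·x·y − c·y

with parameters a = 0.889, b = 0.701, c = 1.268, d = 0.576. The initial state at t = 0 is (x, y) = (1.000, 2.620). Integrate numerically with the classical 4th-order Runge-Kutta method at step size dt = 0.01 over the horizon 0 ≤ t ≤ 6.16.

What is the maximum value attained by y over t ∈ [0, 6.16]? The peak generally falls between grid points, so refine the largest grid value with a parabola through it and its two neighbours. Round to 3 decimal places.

t=0.000: state=(1.000, 2.620)
step 1 (dt=0.01): k1=(-0.948, -1.813), k2=(-0.937, -1.814), k3=(-0.937, -1.814), k4=(-0.926, -1.815); state += dt/6·(k1+2k2+2k3+k4)
t=0.010: state=(0.991, 2.602)
t=0.020: state=(0.981, 2.584)
t=0.030: state=(0.973, 2.566)
continuing one RK4 step at a time; state shown every 20 steps (Δt=0.2):
t=0.200: state=(0.849, 2.260)
t=0.400: state=(0.756, 1.923)
t=0.600: state=(0.705, 1.623)
t=0.800: state=(0.684, 1.364)
t=1.000: state=(0.685, 1.145)
t=1.200: state=(0.706, 0.962)
t=1.400: state=(0.745, 0.812)
t=1.600: state=(0.802, 0.689)
t=1.800: state=(0.876, 0.588)
t=2.000: state=(0.969, 0.508)
t=2.200: state=(1.083, 0.443)
t=2.400: state=(1.221, 0.393)
t=2.600: state=(1.384, 0.354)
t=2.800: state=(1.577, 0.326)
t=3.000: state=(1.802, 0.307)
t=3.200: state=(2.064, 0.297)
t=3.400: state=(2.365, 0.298)
t=3.600: state=(2.707, 0.309)
t=3.800: state=(3.092, 0.335)
t=4.000: state=(3.514, 0.380)
t=4.200: state=(3.961, 0.454)
t=4.400: state=(4.406, 0.571)
t=4.600: state=(4.802, 0.753)
t=4.800: state=(5.068, 1.034)
t=5.000: state=(5.097, 1.444)
t=5.200: state=(4.793, 1.988)
t=5.400: state=(4.153, 2.590)
t=5.600: state=(3.324, 3.094)
t=5.800: state=(2.518, 3.358)
t=6.000: state=(1.874, 3.349)
t=6.160: state=(1.496, 3.191)
largest grid value and its neighbours: y(5.880)=3.38472, y(5.890)=3.38510, y(5.900)=3.38483
parabola through these three points peaks at t≈5.891 with y≈3.38510

max y = 3.385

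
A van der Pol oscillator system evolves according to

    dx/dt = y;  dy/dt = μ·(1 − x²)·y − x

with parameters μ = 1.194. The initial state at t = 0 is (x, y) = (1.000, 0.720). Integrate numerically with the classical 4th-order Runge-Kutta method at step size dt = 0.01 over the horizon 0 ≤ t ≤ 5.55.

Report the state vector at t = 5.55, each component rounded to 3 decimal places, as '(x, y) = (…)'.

(x, y) = (0.438, 2.689)

t=0.000: state=(1.000, 0.720)
step 1 (dt=0.01): k1=(0.720, -1.000), k2=(0.715, -1.010), k3=(0.715, -1.010), k4=(0.710, -1.019); state += dt/6·(k1+2k2+2k3+k4)
t=0.010: state=(1.007, 0.710)
t=0.020: state=(1.014, 0.700)
t=0.030: state=(1.021, 0.689)
continuing one RK4 step at a time; state shown every 20 steps (Δt=0.2):
t=0.200: state=(1.122, 0.489)
t=0.400: state=(1.193, 0.227)
t=0.600: state=(1.213, -0.025)
t=0.800: state=(1.185, -0.251)
t=1.000: state=(1.114, -0.454)
t=1.200: state=(1.004, -0.651)
t=1.400: state=(0.853, -0.861)
t=1.600: state=(0.657, -1.114)
t=1.800: state=(0.403, -1.437)
t=2.000: state=(0.076, -1.851)
t=2.200: state=(-0.341, -2.307)
t=2.400: state=(-0.834, -2.565)
t=2.600: state=(-1.326, -2.237)
t=2.800: state=(-1.692, -1.371)
t=3.000: state=(-1.877, -0.527)
t=3.200: state=(-1.924, 0.002)
t=3.400: state=(-1.893, 0.285)
t=3.600: state=(-1.819, 0.441)
t=3.800: state=(-1.720, 0.543)
t=4.000: state=(-1.602, 0.629)
t=4.200: state=(-1.468, 0.718)
t=4.400: state=(-1.314, 0.825)
t=4.600: state=(-1.136, 0.963)
t=4.800: state=(-0.925, 1.153)
t=5.000: state=(-0.669, 1.424)
t=5.200: state=(-0.348, 1.807)
t=5.400: state=(0.062, 2.311)
t=5.550: state=(0.438, 2.689)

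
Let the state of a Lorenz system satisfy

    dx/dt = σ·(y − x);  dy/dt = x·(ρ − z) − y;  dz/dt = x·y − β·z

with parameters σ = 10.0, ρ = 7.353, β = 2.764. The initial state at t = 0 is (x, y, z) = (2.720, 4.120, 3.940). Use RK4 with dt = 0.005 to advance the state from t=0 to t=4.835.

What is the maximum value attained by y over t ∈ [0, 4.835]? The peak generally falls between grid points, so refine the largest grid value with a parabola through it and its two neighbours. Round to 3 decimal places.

t=0.000: state=(2.720, 4.120, 3.940)
step 1 (dt=0.005): k1=(14.000, 5.163, 0.316), k2=(13.779, 5.268, 0.494), k3=(13.787, 5.264, 0.491), k4=(13.574, 5.365, 0.667); state += dt/6·(k1+2k2+2k3+k4)
t=0.005: state=(2.789, 4.146, 3.942)
t=0.010: state=(2.856, 4.174, 3.947)
t=0.015: state=(2.921, 4.202, 3.953)
continuing one RK4 step at a time; state shown every 40 steps (Δt=0.2):
t=0.200: state=(4.661, 5.383, 5.168)
t=0.400: state=(5.393, 5.316, 7.386)
t=0.600: state=(4.548, 3.949, 7.790)
t=0.800: state=(3.590, 3.301, 6.629)
t=1.000: state=(3.421, 3.518, 5.590)
t=1.200: state=(3.859, 4.163, 5.366)
t=1.400: state=(4.460, 4.705, 5.990)
t=1.600: state=(4.669, 4.617, 6.796)
t=1.800: state=(4.346, 4.123, 6.935)
t=2.000: state=(3.968, 3.843, 6.485)
t=2.200: state=(3.892, 3.935, 6.047)
t=2.400: state=(4.085, 4.214, 5.979)
t=2.600: state=(4.320, 4.405, 6.252)
t=2.800: state=(4.376, 4.346, 6.546)
t=3.000: state=(4.243, 4.157, 6.578)
t=3.200: state=(4.099, 4.052, 6.396)
t=3.400: state=(4.076, 4.097, 6.225)
t=3.600: state=(4.159, 4.211, 6.212)
t=3.800: state=(4.248, 4.277, 6.327)
t=4.000: state=(4.261, 4.247, 6.435)
t=4.200: state=(4.206, 4.173, 6.439)
t=4.400: state=(4.152, 4.135, 6.364)
t=4.600: state=(4.147, 4.157, 6.300)
t=4.800: state=(4.182, 4.202, 6.300)
t=4.835: state=(4.189, 4.209, 6.306)
largest grid value and its neighbours: y(0.290)=5.62325, y(0.295)=5.62380, y(0.300)=5.62290
parabola through these three points peaks at t≈0.294 with y≈5.62381

max y = 5.624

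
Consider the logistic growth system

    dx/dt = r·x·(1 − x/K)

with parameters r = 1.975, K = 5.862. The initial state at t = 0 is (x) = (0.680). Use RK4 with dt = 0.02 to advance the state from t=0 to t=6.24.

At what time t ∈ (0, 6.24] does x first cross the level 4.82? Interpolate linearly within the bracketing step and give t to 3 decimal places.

t=0.000: state=(0.680)
step 1 (dt=0.02): k1=(1.187), k2=(1.205), k3=(1.205), k4=(1.224); state += dt/6·(k1+2k2+2k3+k4)
t=0.020: state=(0.704)
t=0.040: state=(0.729)
t=0.060: state=(0.755)
continuing one RK4 step at a time; state shown every 25 steps (Δt=0.5):
t=0.500: state=(1.527)
t=1.000: state=(2.849)
t=1.500: state=(4.205)
t=1.800: state=(4.814)
next step: t=1.820: state=(4.847) — x has crossed 4.82
linear interpolation between t=1.800 (4.81357) and t=1.820 (4.84715) → t≈1.804

t = 1.804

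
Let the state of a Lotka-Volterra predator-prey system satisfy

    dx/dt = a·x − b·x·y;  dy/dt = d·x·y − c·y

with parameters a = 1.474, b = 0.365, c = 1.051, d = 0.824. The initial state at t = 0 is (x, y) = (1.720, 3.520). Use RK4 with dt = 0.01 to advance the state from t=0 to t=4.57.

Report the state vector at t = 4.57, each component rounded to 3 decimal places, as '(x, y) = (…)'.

(x, y) = (1.480, 3.049)

t=0.000: state=(1.720, 3.520)
step 1 (dt=0.01): k1=(0.325, 1.289), k2=(0.322, 1.296), k3=(0.322, 1.296), k4=(0.318, 1.303); state += dt/6·(k1+2k2+2k3+k4)
t=0.010: state=(1.723, 3.533)
t=0.020: state=(1.726, 3.546)
t=0.030: state=(1.729, 3.559)
continuing one RK4 step at a time; state shown every 20 steps (Δt=0.2):
t=0.200: state=(1.768, 3.805)
t=0.400: state=(1.778, 4.132)
t=0.600: state=(1.744, 4.479)
t=0.800: state=(1.668, 4.810)
t=1.000: state=(1.560, 5.088)
t=1.200: state=(1.434, 5.278)
t=1.400: state=(1.305, 5.360)
t=1.600: state=(1.185, 5.332)
t=1.800: state=(1.083, 5.208)
t=2.000: state=(1.001, 5.010)
t=2.200: state=(0.941, 4.763)
t=2.400: state=(0.901, 4.492)
t=2.600: state=(0.881, 4.215)
t=2.800: state=(0.878, 3.948)
t=3.000: state=(0.892, 3.701)
t=3.200: state=(0.922, 3.482)
t=3.400: state=(0.967, 3.296)
t=3.600: state=(1.026, 3.147)
t=3.800: state=(1.100, 3.039)
t=4.000: state=(1.186, 2.973)
t=4.200: state=(1.284, 2.952)
t=4.400: state=(1.388, 2.982)
t=4.570: state=(1.480, 3.049)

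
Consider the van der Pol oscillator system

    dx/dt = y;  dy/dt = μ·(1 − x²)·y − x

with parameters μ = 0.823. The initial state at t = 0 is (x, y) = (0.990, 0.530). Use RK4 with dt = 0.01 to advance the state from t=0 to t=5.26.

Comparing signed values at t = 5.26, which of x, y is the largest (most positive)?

t=0.000: state=(0.990, 0.530)
step 1 (dt=0.01): k1=(0.530, -0.981), k2=(0.525, -0.986), k3=(0.525, -0.986), k4=(0.520, -0.991); state += dt/6·(k1+2k2+2k3+k4)
t=0.010: state=(0.995, 0.520)
t=0.020: state=(1.000, 0.510)
t=0.030: state=(1.005, 0.500)
continuing one RK4 step at a time; state shown every 20 steps (Δt=0.2):
t=0.200: state=(1.075, 0.318)
t=0.400: state=(1.116, 0.091)
t=0.600: state=(1.112, -0.131)
t=0.800: state=(1.065, -0.343)
t=1.000: state=(0.976, -0.544)
t=1.200: state=(0.847, -0.745)
t=1.400: state=(0.677, -0.956)
t=1.600: state=(0.463, -1.189)
t=1.800: state=(0.200, -1.448)
t=2.000: state=(-0.117, -1.715)
t=2.200: state=(-0.483, -1.927)
t=2.400: state=(-0.876, -1.961)
t=2.600: state=(-1.248, -1.705)
t=2.800: state=(-1.541, -1.195)
t=3.000: state=(-1.722, -0.620)
t=3.200: state=(-1.795, -0.140)
t=3.400: state=(-1.787, 0.204)
t=3.600: state=(-1.721, 0.443)
t=3.800: state=(-1.614, 0.620)
t=4.000: state=(-1.474, 0.771)
t=4.200: state=(-1.305, 0.919)
t=4.400: state=(-1.105, 1.086)
t=4.600: state=(-0.869, 1.288)
t=4.800: state=(-0.587, 1.542)
t=5.000: state=(-0.248, 1.854)
t=5.200: state=(0.157, 2.192)
t=5.260: state=(0.291, 2.284)
compare at T: x=0.291, y=2.284

largest component: y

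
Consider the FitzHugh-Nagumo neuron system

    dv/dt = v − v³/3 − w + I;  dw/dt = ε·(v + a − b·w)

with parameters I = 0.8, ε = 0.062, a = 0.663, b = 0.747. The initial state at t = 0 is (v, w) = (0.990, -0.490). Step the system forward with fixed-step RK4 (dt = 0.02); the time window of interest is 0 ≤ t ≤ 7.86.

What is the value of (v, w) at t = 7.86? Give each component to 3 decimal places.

t=0.000: state=(0.990, -0.490)
step 1 (dt=0.02): k1=(1.957, 0.125), k2=(1.955, 0.126), k3=(1.955, 0.126), k4=(1.953, 0.127); state += dt/6·(k1+2k2+2k3+k4)
t=0.020: state=(1.029, -0.487)
t=0.040: state=(1.068, -0.485)
t=0.060: state=(1.107, -0.482)
continuing one RK4 step at a time; state shown every 25 steps (Δt=0.5):
t=0.500: state=(1.802, -0.414)
t=1.000: state=(2.081, -0.324)
t=1.500: state=(2.115, -0.232)
t=2.000: state=(2.100, -0.142)
t=2.500: state=(2.075, -0.054)
t=3.000: state=(2.050, 0.031)
t=3.500: state=(2.024, 0.113)
t=4.000: state=(1.998, 0.192)
t=4.500: state=(1.972, 0.269)
t=5.000: state=(1.946, 0.343)
t=5.500: state=(1.919, 0.415)
t=6.000: state=(1.893, 0.484)
t=6.500: state=(1.867, 0.551)
t=7.000: state=(1.840, 0.615)
t=7.500: state=(1.814, 0.678)
t=7.860: state=(1.795, 0.721)

(v, w) = (1.795, 0.721)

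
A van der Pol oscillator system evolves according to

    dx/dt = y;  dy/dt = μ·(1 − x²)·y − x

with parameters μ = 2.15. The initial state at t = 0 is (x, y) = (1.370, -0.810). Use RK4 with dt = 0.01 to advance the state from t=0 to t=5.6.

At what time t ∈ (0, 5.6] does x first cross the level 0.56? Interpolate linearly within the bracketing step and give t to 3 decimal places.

t=0.000: state=(1.370, -0.810)
step 1 (dt=0.01): k1=(-0.810, 0.157), k2=(-0.809, 0.140), k3=(-0.809, 0.141), k4=(-0.809, 0.124); state += dt/6·(k1+2k2+2k3+k4)
t=0.010: state=(1.362, -0.809)
t=0.020: state=(1.354, -0.808)
t=0.030: state=(1.346, -0.807)
continuing one RK4 step at a time; state shown every 20 steps (Δt=0.2):
t=0.200: state=(1.207, -0.836)
t=0.400: state=(1.029, -0.963)
t=0.600: state=(0.814, -1.216)
t=0.780: state=(0.561, -1.624)
next step: t=0.790: state=(0.545, -1.654) — x has crossed 0.56
linear interpolation between t=0.780 (0.56143) and t=0.790 (0.54504) → t≈0.781

t = 0.781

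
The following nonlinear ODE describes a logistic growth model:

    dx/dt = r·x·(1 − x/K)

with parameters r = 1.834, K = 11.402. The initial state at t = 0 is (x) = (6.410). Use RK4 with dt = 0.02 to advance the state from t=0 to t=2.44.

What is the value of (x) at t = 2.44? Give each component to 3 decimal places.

(x) = (11.302)

t=0.000: state=(6.410)
step 1 (dt=0.02): k1=(5.147), k2=(5.135), k3=(5.135), k4=(5.122); state += dt/6·(k1+2k2+2k3+k4)
t=0.020: state=(6.513)
t=0.040: state=(6.615)
t=0.060: state=(6.716)
continuing one RK4 step at a time; state shown every 5 steps (Δt=0.1):
t=0.100: state=(6.917)
t=0.200: state=(7.406)
t=0.300: state=(7.868)
t=0.400: state=(8.299)
t=0.500: state=(8.695)
t=0.600: state=(9.055)
t=0.700: state=(9.379)
t=0.800: state=(9.666)
t=0.900: state=(9.919)
t=1.000: state=(10.140)
t=1.100: state=(10.332)
t=1.200: state=(10.497)
t=1.300: state=(10.638)
t=1.400: state=(10.759)
t=1.500: state=(10.862)
t=1.600: state=(10.949)
t=1.700: state=(11.022)
t=1.800: state=(11.084)
t=1.900: state=(11.136)
t=2.000: state=(11.180)
t=2.100: state=(11.216)
t=2.200: state=(11.247)
t=2.300: state=(11.273)
t=2.400: state=(11.294)
t=2.440: state=(11.302)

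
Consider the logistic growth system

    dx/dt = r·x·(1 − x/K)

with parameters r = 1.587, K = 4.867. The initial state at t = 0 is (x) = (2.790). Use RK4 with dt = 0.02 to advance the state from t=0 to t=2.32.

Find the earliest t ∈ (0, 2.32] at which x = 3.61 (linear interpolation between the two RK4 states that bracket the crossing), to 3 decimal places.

t = 0.479

t=0.000: state=(2.790)
step 1 (dt=0.02): k1=(1.890), k2=(1.885), k3=(1.885), k4=(1.880); state += dt/6·(k1+2k2+2k3+k4)
t=0.020: state=(2.828)
t=0.040: state=(2.865)
t=0.060: state=(2.903)
continuing one RK4 step at a time; state shown every 5 steps (Δt=0.1):
t=0.100: state=(2.976)
t=0.200: state=(3.156)
t=0.300: state=(3.328)
t=0.400: state=(3.490)
t=0.460: state=(3.582)
next step: t=0.480: state=(3.612) — x has crossed 3.61
linear interpolation between t=0.460 (3.58198) and t=0.480 (3.61177) → t≈0.479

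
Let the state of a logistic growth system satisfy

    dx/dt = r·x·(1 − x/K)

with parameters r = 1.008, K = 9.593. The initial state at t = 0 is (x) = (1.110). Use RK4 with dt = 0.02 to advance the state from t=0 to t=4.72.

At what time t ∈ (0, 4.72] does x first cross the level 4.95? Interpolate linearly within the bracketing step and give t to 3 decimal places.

t = 2.081

t=0.000: state=(1.110)
step 1 (dt=0.02): k1=(0.989), k2=(0.997), k3=(0.997), k4=(1.005); state += dt/6·(k1+2k2+2k3+k4)
t=0.020: state=(1.130)
t=0.040: state=(1.150)
t=0.060: state=(1.171)
continuing one RK4 step at a time; state shown every 10 steps (Δt=0.2):
t=0.200: state=(1.324)
t=0.400: state=(1.571)
t=0.600: state=(1.854)
t=0.800: state=(2.174)
t=1.000: state=(2.532)
t=1.200: state=(2.925)
t=1.400: state=(3.350)
t=1.600: state=(3.802)
t=1.800: state=(4.273)
t=2.000: state=(4.754)
t=2.080: state=(4.947)
next step: t=2.100: state=(4.996) — x has crossed 4.95
linear interpolation between t=2.080 (4.94739) and t=2.100 (4.99567) → t≈2.081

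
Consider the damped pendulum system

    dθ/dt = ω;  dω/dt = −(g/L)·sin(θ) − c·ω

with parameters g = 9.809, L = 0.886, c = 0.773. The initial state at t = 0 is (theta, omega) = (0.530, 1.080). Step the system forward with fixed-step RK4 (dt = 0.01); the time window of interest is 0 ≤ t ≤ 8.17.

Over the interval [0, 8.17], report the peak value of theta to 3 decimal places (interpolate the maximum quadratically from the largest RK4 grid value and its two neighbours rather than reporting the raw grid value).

t=0.000: state=(0.530, 1.080)
step 1 (dt=0.01): k1=(1.080, -6.432), k2=(1.048, -6.458), k3=(1.048, -6.457), k4=(1.015, -6.482); state += dt/6·(k1+2k2+2k3+k4)
t=0.010: state=(0.540, 1.015)
t=0.020: state=(0.550, 0.950)
t=0.030: state=(0.559, 0.885)
continuing one RK4 step at a time; state shown every 50 steps (Δt=0.5):
t=0.500: state=(0.314, -1.575)
t=1.000: state=(-0.382, -0.618)
t=1.500: state=(-0.174, 1.137)
t=2.000: state=(0.278, 0.298)
t=2.500: state=(0.085, -0.810)
t=3.000: state=(-0.199, -0.104)
t=3.500: state=(-0.032, 0.564)
t=4.000: state=(0.139, -0.002)
t=4.500: state=(0.004, -0.383)
t=5.000: state=(-0.095, 0.052)
t=5.500: state=(0.010, 0.253)
t=6.000: state=(0.063, -0.069)
t=6.500: state=(-0.015, -0.163)
t=7.000: state=(-0.041, 0.069)
t=7.500: state=(0.016, 0.101)
t=8.000: state=(0.026, -0.060)
t=8.170: state=(0.013, -0.087)
largest grid value and its neighbours: theta(0.150)=0.61809, theta(0.160)=0.61869, theta(0.170)=0.61866
parabola through these three points peaks at t≈0.164 with theta≈0.61876

max theta = 0.619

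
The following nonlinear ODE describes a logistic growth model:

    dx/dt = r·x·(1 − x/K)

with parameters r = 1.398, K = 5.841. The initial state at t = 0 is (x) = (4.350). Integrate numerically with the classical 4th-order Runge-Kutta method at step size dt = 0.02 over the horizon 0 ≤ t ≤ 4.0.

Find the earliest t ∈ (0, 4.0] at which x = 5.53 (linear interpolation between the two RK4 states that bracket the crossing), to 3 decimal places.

t = 1.293

t=0.000: state=(4.350)
step 1 (dt=0.02): k1=(1.552), k2=(1.542), k3=(1.542), k4=(1.531); state += dt/6·(k1+2k2+2k3+k4)
t=0.020: state=(4.381)
t=0.040: state=(4.411)
t=0.060: state=(4.441)
continuing one RK4 step at a time; state shown every 10 steps (Δt=0.2):
t=0.200: state=(4.639)
t=0.400: state=(4.884)
t=0.600: state=(5.087)
t=0.800: state=(5.253)
t=1.000: state=(5.385)
t=1.200: state=(5.489)
t=1.280: state=(5.525)
next step: t=1.300: state=(5.533) — x has crossed 5.53
linear interpolation between t=1.280 (5.52466) and t=1.300 (5.53293) → t≈1.293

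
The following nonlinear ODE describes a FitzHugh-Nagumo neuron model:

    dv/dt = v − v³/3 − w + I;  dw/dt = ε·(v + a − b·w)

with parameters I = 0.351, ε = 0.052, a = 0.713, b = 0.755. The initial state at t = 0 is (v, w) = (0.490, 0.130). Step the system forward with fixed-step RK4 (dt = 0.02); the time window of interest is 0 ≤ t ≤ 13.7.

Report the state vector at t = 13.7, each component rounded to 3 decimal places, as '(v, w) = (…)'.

(v, w) = (0.781, 1.205)

t=0.000: state=(0.490, 0.130)
step 1 (dt=0.02): k1=(0.672, 0.057), k2=(0.676, 0.058), k3=(0.676, 0.058), k4=(0.681, 0.058); state += dt/6·(k1+2k2+2k3+k4)
t=0.020: state=(0.504, 0.131)
t=0.040: state=(0.517, 0.132)
t=0.060: state=(0.531, 0.134)
continuing one RK4 step at a time; state shown every 25 steps (Δt=0.5):
t=0.500: state=(0.875, 0.163)
t=1.000: state=(1.280, 0.206)
t=1.500: state=(1.561, 0.258)
t=2.000: state=(1.683, 0.313)
t=2.500: state=(1.715, 0.369)
t=3.000: state=(1.710, 0.424)
t=3.500: state=(1.690, 0.478)
t=4.000: state=(1.665, 0.531)
t=4.500: state=(1.638, 0.581)
t=5.000: state=(1.609, 0.630)
t=5.500: state=(1.579, 0.677)
t=6.000: state=(1.549, 0.723)
t=6.500: state=(1.518, 0.766)
t=7.000: state=(1.486, 0.809)
t=7.500: state=(1.453, 0.849)
t=8.000: state=(1.418, 0.888)
t=8.500: state=(1.383, 0.925)
t=9.000: state=(1.346, 0.961)
t=9.500: state=(1.307, 0.994)
t=10.000: state=(1.265, 1.026)
t=10.500: state=(1.221, 1.057)
t=11.000: state=(1.173, 1.086)
t=11.500: state=(1.121, 1.112)
t=12.000: state=(1.063, 1.137)
t=12.500: state=(0.997, 1.160)
t=13.000: state=(0.919, 1.180)
t=13.500: state=(0.825, 1.198)
t=13.700: state=(0.781, 1.205)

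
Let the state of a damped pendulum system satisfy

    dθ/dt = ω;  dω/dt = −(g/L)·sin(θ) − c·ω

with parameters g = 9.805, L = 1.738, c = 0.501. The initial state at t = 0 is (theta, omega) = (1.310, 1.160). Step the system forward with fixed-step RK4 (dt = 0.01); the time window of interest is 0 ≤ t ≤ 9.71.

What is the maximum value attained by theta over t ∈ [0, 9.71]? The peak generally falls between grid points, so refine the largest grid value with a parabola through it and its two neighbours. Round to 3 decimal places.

t=0.000: state=(1.310, 1.160)
step 1 (dt=0.01): k1=(1.160, -6.032), k2=(1.130, -6.025), k3=(1.130, -6.025), k4=(1.100, -6.018); state += dt/6·(k1+2k2+2k3+k4)
t=0.010: state=(1.321, 1.100)
t=0.020: state=(1.332, 1.040)
t=0.030: state=(1.342, 0.980)
continuing one RK4 step at a time; state shown every 50 steps (Δt=0.5):
t=0.500: state=(1.185, -1.531)
t=1.000: state=(0.038, -2.585)
t=1.500: state=(-0.888, -0.812)
t=2.000: state=(-0.729, 1.310)
t=2.500: state=(0.132, 1.728)
t=3.000: state=(0.661, 0.224)
t=3.500: state=(0.379, -1.174)
t=4.000: state=(-0.244, -1.031)
t=4.500: state=(-0.465, 0.193)
t=5.000: state=(-0.135, 0.943)
t=5.500: state=(0.269, 0.500)
t=6.000: state=(0.289, -0.389)
t=6.500: state=(-0.012, -0.659)
t=7.000: state=(-0.233, -0.143)
t=7.500: state=(-0.149, 0.415)
t=8.000: state=(0.081, 0.393)
t=8.500: state=(0.170, -0.058)
t=9.000: state=(0.052, -0.345)
t=9.500: state=(-0.097, -0.187)
t=9.710: state=(-0.122, -0.043)
largest grid value and its neighbours: theta(0.190)=1.42368, theta(0.200)=1.42390, theta(0.210)=1.42356
parabola through these three points peaks at t≈0.199 with theta≈1.42390

max theta = 1.424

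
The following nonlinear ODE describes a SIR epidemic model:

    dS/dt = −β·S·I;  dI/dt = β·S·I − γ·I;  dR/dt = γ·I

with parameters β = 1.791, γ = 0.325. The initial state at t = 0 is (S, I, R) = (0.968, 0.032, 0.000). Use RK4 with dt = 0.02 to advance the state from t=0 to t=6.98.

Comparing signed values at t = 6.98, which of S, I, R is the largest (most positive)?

t=0.000: state=(0.968, 0.032, 0.000)
step 1 (dt=0.02): k1=(-0.055, 0.045, 0.010), k2=(-0.056, 0.046, 0.011), k3=(-0.056, 0.046, 0.011), k4=(-0.057, 0.046, 0.011); state += dt/6·(k1+2k2+2k3+k4)
t=0.020: state=(0.967, 0.033, 0.000)
t=0.040: state=(0.966, 0.034, 0.000)
t=0.060: state=(0.965, 0.035, 0.001)
continuing one RK4 step at a time; state shown every 25 steps (Δt=0.5):
t=0.500: state=(0.929, 0.064, 0.008)
t=1.000: state=(0.857, 0.121, 0.022)
t=1.500: state=(0.741, 0.211, 0.049)
t=2.000: state=(0.583, 0.325, 0.092)
t=2.500: state=(0.415, 0.431, 0.154)
t=3.000: state=(0.273, 0.497, 0.230)
t=3.500: state=(0.173, 0.515, 0.313)
t=4.000: state=(0.110, 0.495, 0.395)
t=4.500: state=(0.072, 0.456, 0.473)
t=5.000: state=(0.049, 0.409, 0.543)
t=5.500: state=(0.034, 0.360, 0.605)
t=6.000: state=(0.025, 0.314, 0.660)
t=6.500: state=(0.020, 0.273, 0.708)
t=6.980: state=(0.016, 0.237, 0.747)
compare at T: S=0.016, I=0.237, R=0.747

largest component: R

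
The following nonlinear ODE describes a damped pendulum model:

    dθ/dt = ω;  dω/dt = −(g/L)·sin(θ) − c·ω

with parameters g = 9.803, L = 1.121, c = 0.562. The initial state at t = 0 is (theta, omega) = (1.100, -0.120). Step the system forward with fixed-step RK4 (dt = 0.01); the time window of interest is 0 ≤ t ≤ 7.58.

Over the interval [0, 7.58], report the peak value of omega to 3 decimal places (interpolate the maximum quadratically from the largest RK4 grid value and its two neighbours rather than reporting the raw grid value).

max omega = 1.967

t=0.000: state=(1.100, -0.120)
step 1 (dt=0.01): k1=(-0.120, -7.726), k2=(-0.159, -7.702), k3=(-0.159, -7.701), k4=(-0.197, -7.676); state += dt/6·(k1+2k2+2k3+k4)
t=0.010: state=(1.098, -0.197)
t=0.020: state=(1.096, -0.274)
t=0.030: state=(1.093, -0.349)
continuing one RK4 step at a time; state shown every 25 steps (Δt=0.25):
t=0.250: state=(0.846, -1.822)
t=0.500: state=(0.261, -2.658)
t=0.750: state=(-0.369, -2.165)
t=1.000: state=(-0.744, -0.752)
t=1.250: state=(-0.737, 0.769)
t=1.500: state=(-0.401, 1.792)
t=1.750: state=(0.079, 1.873)
t=2.000: state=(0.458, 1.047)
t=2.250: state=(0.572, -0.141)
t=2.500: state=(0.406, -1.113)
t=2.750: state=(0.070, -1.451)
t=3.000: state=(-0.256, -1.046)
t=3.250: state=(-0.416, -0.199)
t=3.500: state=(-0.358, 0.628)
t=3.750: state=(-0.136, 1.056)
t=4.000: state=(0.122, 0.920)
t=4.250: state=(0.288, 0.357)
t=4.500: state=(0.293, -0.300)
t=4.750: state=(0.157, -0.730)
t=5.000: state=(-0.037, -0.752)
t=5.250: state=(-0.188, -0.406)
t=5.500: state=(-0.228, 0.090)
t=5.750: state=(-0.152, 0.478)
t=6.000: state=(-0.013, 0.584)
t=6.250: state=(0.115, 0.393)
t=6.500: state=(0.170, 0.036)
t=6.750: state=(0.135, -0.292)
t=7.000: state=(0.040, -0.435)
t=7.250: state=(-0.063, -0.348)
t=7.500: state=(-0.121, -0.103)
t=7.580: state=(-0.126, -0.014)
largest grid value and its neighbours: omega(1.630)=1.96534, omega(1.640)=1.96683, omega(1.650)=1.96661
parabola through these three points peaks at t≈1.644 with omega≈1.96695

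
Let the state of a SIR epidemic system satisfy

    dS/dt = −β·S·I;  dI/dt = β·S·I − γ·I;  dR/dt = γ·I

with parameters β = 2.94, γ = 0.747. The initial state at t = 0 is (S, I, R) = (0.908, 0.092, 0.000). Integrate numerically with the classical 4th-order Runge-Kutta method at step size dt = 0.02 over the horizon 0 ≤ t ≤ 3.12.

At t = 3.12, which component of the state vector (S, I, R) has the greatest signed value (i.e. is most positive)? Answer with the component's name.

t=0.000: state=(0.908, 0.092, 0.000)
step 1 (dt=0.02): k1=(-0.246, 0.177, 0.069), k2=(-0.250, 0.180, 0.070), k3=(-0.250, 0.180, 0.070), k4=(-0.254, 0.182, 0.071); state += dt/6·(k1+2k2+2k3+k4)
t=0.020: state=(0.903, 0.096, 0.001)
t=0.040: state=(0.898, 0.099, 0.003)
t=0.060: state=(0.893, 0.103, 0.004)
continuing one RK4 step at a time; state shown every 10 steps (Δt=0.2):
t=0.200: state=(0.850, 0.133, 0.017)
t=0.400: state=(0.775, 0.185, 0.040)
t=0.600: state=(0.683, 0.245, 0.072)
t=0.800: state=(0.581, 0.306, 0.113)
t=1.000: state=(0.478, 0.359, 0.163)
t=1.200: state=(0.382, 0.398, 0.220)
t=1.400: state=(0.300, 0.419, 0.281)
t=1.600: state=(0.234, 0.422, 0.344)
t=1.800: state=(0.183, 0.410, 0.406)
t=2.000: state=(0.145, 0.389, 0.466)
t=2.200: state=(0.116, 0.361, 0.522)
t=2.400: state=(0.095, 0.331, 0.574)
t=2.600: state=(0.079, 0.300, 0.621)
t=2.800: state=(0.067, 0.270, 0.664)
t=3.000: state=(0.057, 0.241, 0.702)
t=3.120: state=(0.053, 0.224, 0.723)
compare at T: S=0.053, I=0.224, R=0.723

largest component: R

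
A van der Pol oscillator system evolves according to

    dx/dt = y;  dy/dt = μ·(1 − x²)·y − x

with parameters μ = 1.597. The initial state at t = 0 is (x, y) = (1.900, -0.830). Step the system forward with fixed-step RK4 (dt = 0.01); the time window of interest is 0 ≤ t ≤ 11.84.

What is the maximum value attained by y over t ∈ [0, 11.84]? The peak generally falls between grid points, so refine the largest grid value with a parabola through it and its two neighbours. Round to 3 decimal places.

max y = 3.336

t=0.000: state=(1.900, -0.830)
step 1 (dt=0.01): k1=(-0.830, 1.560), k2=(-0.822, 1.511), k3=(-0.822, 1.512), k4=(-0.815, 1.464); state += dt/6·(k1+2k2+2k3+k4)
t=0.010: state=(1.892, -0.815)
t=0.020: state=(1.884, -0.801)
t=0.030: state=(1.876, -0.787)
continuing one RK4 step at a time; state shown every 50 steps (Δt=0.5):
t=0.500: state=(1.568, -0.623)
t=1.000: state=(1.222, -0.797)
t=1.500: state=(0.715, -1.325)
t=2.000: state=(-0.272, -2.839)
t=2.500: state=(-1.747, -1.842)
t=3.000: state=(-2.006, 0.186)
t=3.500: state=(-1.838, 0.424)
t=4.000: state=(-1.598, 0.537)
t=4.500: state=(-1.288, 0.723)
t=5.000: state=(-0.835, 1.158)
t=5.500: state=(0.006, 2.425)
t=6.000: state=(1.516, 2.611)
t=6.500: state=(2.016, -0.038)
t=7.000: state=(1.877, -0.400)
t=7.500: state=(1.649, -0.513)
t=8.000: state=(1.356, -0.676)
t=8.500: state=(0.941, -1.037)
t=9.000: state=(0.211, -2.073)
t=9.500: state=(-1.235, -3.147)
t=10.000: state=(-2.009, -0.189)
t=10.500: state=(-1.915, 0.371)
t=11.000: state=(-1.697, 0.490)
t=11.500: state=(-1.419, 0.635)
t=11.840: state=(-1.176, 0.811)
largest grid value and its neighbours: y(5.790)=3.33243, y(5.800)=3.33566, y(5.810)=3.33537
parabola through these three points peaks at t≈5.804 with y≈3.33596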